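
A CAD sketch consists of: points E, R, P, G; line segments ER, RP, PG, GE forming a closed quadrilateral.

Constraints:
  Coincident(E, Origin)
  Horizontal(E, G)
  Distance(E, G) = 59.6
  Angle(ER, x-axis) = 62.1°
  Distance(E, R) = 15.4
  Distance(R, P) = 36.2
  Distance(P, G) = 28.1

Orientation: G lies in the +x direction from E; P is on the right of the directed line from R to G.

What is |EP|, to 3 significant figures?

35.5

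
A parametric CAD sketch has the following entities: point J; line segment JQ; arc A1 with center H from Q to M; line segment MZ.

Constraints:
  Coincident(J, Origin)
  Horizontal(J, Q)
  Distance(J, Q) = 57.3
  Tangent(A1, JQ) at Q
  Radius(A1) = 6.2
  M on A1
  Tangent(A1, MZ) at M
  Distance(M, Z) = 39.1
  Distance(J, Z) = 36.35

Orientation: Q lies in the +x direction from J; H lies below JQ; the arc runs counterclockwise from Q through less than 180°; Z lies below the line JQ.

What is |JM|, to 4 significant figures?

53.22

Checks: |HM| = 6.200 ✓; ∠(HM, MZ) = 90.00° ✓; |MZ| = 39.10 ✓; |JZ| = 36.35 ✓.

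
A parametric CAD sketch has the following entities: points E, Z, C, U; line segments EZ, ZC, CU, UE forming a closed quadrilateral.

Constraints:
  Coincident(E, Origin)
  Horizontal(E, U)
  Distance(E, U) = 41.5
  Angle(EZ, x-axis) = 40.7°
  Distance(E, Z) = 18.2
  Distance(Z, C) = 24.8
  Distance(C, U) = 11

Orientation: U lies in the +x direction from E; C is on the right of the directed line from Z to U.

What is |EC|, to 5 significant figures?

32.221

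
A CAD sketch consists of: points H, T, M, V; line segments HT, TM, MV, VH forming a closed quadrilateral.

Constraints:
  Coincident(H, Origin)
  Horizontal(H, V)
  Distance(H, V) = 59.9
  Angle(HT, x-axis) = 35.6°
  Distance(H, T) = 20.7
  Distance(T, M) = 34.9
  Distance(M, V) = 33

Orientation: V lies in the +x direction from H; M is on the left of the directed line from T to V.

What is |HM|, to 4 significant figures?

55.56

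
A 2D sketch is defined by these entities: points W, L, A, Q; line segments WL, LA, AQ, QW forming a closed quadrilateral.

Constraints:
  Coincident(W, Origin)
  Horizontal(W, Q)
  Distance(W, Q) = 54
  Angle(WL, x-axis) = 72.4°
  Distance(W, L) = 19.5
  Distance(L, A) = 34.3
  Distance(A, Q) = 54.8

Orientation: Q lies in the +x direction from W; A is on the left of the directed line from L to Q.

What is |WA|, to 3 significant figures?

53.2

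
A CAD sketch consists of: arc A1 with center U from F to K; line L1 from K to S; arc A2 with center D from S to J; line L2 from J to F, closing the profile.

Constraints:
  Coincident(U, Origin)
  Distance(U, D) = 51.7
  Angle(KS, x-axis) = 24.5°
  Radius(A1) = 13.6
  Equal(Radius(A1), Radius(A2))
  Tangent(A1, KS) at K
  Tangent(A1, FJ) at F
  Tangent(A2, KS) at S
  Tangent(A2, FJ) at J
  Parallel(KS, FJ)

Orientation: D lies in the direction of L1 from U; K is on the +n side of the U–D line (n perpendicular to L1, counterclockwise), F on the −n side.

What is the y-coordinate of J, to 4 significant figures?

9.064

The slot axis is L1's direction at 24.5°, so u = (cos 24.5°, sin 24.5°) = (0.9100, 0.4147) and n = (−sin 24.5°, cos 24.5°) = (-0.4147, 0.9100). U is at the origin and D lies 51.7 along u from U, so D = 51.7·u = (47.04, 21.44). Tangency of A1 to both parallel lines with radius 13.6 puts K and F at U ± 13.6·n: K = (-5.640, 12.38), F = (5.640, -12.38). Equal radii place S and J the same way about D: S = D + 13.6·n = (41.41, 33.82), J = D − 13.6·n = (52.68, 9.064). So J.y = 9.064.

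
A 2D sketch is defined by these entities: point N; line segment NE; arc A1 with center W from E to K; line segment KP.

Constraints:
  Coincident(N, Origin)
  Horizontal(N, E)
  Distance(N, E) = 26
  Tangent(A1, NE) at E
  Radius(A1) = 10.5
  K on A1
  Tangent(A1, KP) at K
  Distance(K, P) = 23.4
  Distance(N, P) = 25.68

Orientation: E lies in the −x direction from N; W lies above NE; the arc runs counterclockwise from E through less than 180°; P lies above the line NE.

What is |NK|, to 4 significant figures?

17.74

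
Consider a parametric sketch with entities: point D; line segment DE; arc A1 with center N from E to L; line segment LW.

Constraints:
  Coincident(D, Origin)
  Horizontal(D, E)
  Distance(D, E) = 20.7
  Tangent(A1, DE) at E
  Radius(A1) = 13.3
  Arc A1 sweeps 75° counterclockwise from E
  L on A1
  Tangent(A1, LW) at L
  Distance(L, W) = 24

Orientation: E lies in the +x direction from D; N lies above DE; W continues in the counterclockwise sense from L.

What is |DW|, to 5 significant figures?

51.695

D is at the origin; D and E share the same y with |DE| = 20.7 and E on the +x side, so E = (20.700, 0.0000). Since A1 is tangent to DE there, NE ⟂ DE, so N = E + (0, 13.3) = (20.700, 13.300). On A1, E sits at bearing -90° from N; a 75° counterclockwise sweep puts L at bearing -15°, so L = N + 13.3·(cos -15°, sin -15°) = (33.547, 9.8577). Since A1 is tangent to LW there, NL ⟂ LW, so LW runs along (−sin -15°, cos -15°); with |LW| = 24.0, W = (39.758, 33.040). Then |DW| = |W − D| = 51.695.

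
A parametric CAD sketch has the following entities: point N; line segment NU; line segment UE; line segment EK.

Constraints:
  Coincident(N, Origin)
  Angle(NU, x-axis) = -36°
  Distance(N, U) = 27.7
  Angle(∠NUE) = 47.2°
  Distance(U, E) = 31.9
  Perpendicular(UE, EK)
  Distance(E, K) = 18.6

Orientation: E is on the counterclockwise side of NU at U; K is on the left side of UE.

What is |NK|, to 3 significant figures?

13.2

N is at the origin; NU runs at -36.0° with length 27.7, so U = 27.7·(cos -36.0°, sin -36.0°) = (22.4, -16.3). ∠NUE = 47.2°, so UE runs at -36.0° + (180° − 47.2°) = 96.8° from the x-axis; with |UE| = 31.9, E = U + 31.9·(cos 96.8°, sin 96.8°) = (18.6, 15.4). UE is perpendicular to EK; with |EK| = 18.6 on the left of UE, K = E + 18.6·(-0.993, -0.118) = (0.164, 13.2). Then |NK| = |K − N| = 13.2.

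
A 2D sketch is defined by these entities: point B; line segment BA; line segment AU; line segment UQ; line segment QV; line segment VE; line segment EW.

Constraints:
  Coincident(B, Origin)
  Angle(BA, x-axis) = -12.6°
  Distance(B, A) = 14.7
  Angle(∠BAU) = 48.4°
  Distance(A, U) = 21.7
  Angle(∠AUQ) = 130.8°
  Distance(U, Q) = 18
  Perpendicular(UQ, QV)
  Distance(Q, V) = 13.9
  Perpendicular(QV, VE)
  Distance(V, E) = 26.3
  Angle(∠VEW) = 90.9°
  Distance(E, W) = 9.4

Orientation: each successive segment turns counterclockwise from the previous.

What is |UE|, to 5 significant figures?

16.190

B is at the origin; BA runs at -12.6° with length 14.7, so A = (14.346, -3.2067). ∠BAU = 48.4° gives AU at 119.00° from the x-axis; with |AU| = 21.7, U = (3.8256, 15.773). ∠AUQ = 130.8° gives UQ at 168.20° from the x-axis; with |UQ| = 18.0, Q = (-13.794, 19.453). UQ ⟂ QV, so QV runs at -101.80°; with |QV| = 13.9, V = (-16.637, 5.8472). The perpendicularity gives VE at right angles to QV, so VE runs at -11.800°; with |VE| = 26.3, E = (9.1077, 0.46897). Then |UE| = |E − U| = 16.190.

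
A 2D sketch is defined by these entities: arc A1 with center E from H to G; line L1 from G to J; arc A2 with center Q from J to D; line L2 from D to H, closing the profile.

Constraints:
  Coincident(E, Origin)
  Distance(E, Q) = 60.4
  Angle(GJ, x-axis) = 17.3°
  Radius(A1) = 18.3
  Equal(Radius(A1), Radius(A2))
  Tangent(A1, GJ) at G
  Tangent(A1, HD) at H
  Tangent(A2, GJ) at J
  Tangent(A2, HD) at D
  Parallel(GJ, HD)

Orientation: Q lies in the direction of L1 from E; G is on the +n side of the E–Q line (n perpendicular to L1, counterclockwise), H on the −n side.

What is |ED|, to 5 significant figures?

63.111

The slot axis is L1's direction at 17.3°, so u = (cos 17.3°, sin 17.3°) = (0.95476, 0.29737) and n = (−sin 17.3°, cos 17.3°) = (-0.29737, 0.95476). E is at the origin and Q lies 60.4 along u from E, so Q = 60.4·u = (57.668, 17.961). Tangency of A1 to both parallel lines with radius 18.3 puts G and H at E ± 18.3·n: G = (-5.4420, 17.472), H = (5.4420, -17.472). Equal radii place J and D the same way about Q: J = Q + 18.3·n = (52.226, 35.434), D = Q − 18.3·n = (63.110, 0.48932). Then |ED| = |D − E| = 63.111.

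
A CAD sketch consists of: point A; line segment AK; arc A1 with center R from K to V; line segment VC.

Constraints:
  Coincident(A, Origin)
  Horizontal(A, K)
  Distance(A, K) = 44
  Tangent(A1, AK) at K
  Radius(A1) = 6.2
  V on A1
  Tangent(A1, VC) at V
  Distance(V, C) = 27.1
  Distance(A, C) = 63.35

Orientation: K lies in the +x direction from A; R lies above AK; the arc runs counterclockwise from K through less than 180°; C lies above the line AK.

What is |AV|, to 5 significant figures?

50.370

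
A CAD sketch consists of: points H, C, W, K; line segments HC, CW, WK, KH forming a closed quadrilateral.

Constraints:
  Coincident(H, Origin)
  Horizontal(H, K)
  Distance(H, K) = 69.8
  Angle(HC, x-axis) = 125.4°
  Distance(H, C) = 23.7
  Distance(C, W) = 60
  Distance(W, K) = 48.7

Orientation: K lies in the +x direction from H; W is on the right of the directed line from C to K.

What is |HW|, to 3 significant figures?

36.7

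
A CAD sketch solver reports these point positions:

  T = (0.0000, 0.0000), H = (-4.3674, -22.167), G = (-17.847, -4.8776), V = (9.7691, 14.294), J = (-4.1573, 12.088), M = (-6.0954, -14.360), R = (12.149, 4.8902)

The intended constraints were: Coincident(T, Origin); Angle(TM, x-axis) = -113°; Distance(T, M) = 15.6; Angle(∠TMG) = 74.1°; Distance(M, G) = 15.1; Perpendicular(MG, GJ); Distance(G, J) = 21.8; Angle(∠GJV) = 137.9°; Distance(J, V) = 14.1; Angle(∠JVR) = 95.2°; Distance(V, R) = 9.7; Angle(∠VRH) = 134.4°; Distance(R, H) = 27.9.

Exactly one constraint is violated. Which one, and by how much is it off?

Distance(R, H) = 27.9 — off by 3.80.

T = (0.00, 0.00) ✓; TM at -113.0° ✓; |TM| = 15.60 ✓; ∠TMG = 74.10° ✓; |MG| = 15.10 ✓; ∠(MG, GJ) = 90.00° ✓; |GJ| = 21.80 ✓; ∠GJV = 137.9° ✓; |JV| = 14.10 ✓; ∠JVR = 95.20° ✓; |VR| = 9.700 ✓; ∠VRH = 134.4° ✓; |RH| = 31.70 ✗.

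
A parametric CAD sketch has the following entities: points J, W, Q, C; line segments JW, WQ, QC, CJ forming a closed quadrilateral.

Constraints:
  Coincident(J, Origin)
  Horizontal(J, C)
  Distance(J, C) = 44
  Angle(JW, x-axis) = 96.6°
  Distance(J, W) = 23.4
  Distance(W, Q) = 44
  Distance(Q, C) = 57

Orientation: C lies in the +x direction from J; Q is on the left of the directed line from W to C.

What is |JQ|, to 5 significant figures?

61.495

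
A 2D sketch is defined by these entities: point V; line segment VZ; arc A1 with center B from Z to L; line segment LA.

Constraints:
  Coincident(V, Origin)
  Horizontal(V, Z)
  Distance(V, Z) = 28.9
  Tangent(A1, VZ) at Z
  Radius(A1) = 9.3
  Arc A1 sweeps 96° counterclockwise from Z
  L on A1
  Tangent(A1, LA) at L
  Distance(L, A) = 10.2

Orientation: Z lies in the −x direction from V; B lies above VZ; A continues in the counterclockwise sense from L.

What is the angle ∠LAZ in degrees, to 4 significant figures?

27.84°

V is at the origin; VZ is horizontal with |VZ| = 28.9 and Z on the −x side, so Z = (-28.90, 0.000). Since A1 is tangent to VZ there, BZ ⟂ VZ, so B = Z + (0, 9.3) = (-28.90, 9.300). On A1, Z sits at bearing -90° from B; a 96° counterclockwise sweep puts L at bearing 6°, so L = B + 9.3·(cos 6°, sin 6°) = (-19.65, 10.27). The tangent condition forces BL to be normal to LA, so LA runs along (−sin 6°, cos 6°); with |LA| = 10.2, A = (-20.72, 20.42). Then cos ∠LAZ = AL·AZ / (|AL||AZ|), giving 27.84°.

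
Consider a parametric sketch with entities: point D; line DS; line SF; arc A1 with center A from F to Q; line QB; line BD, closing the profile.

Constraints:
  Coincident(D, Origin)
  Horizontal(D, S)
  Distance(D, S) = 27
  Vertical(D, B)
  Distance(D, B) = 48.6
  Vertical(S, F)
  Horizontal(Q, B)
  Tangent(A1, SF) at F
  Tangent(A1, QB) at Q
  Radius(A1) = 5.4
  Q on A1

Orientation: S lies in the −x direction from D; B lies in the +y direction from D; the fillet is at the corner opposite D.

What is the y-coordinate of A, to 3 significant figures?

43.2

D is at the origin; DS is horizontal with |DS| = 27.0 and S on the −x side, so S = (-27.0, 0.00). D and B share the same x with |DB| = 48.6 and B on the +y side, so B = (0.00, 48.6). The virtual corner opposite D is at (-27.0, 48.6). The tangent condition forces AF to be normal to SF and the tangent condition forces AQ to be normal to QB, with radius 5.4, so the center A sits 5.4 in from both sides at A = (-21.6, 43.2). So A.y = 43.2.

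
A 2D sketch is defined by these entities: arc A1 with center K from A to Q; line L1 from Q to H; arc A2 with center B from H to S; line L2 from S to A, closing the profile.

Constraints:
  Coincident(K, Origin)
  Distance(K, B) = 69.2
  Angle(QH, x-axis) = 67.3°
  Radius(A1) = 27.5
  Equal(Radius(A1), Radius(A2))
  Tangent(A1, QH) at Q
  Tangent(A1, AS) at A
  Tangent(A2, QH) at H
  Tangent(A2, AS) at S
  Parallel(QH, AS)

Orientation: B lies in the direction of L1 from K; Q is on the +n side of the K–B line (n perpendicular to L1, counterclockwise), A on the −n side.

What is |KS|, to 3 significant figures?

74.5

The slot axis is L1's direction at 67.3°, so u = (cos 67.3°, sin 67.3°) = (0.386, 0.923) and n = (−sin 67.3°, cos 67.3°) = (-0.923, 0.386). K is at the origin and B lies 69.2 along u from K, so B = 69.2·u = (26.7, 63.8). Tangency of A1 to both parallel lines with radius 27.5 puts Q and A at K ± 27.5·n: Q = (-25.4, 10.6), A = (25.4, -10.6). Equal radii place H and S the same way about B: H = B + 27.5·n = (1.33, 74.5), S = B − 27.5·n = (52.1, 53.2). Then |KS| = |S − K| = 74.5.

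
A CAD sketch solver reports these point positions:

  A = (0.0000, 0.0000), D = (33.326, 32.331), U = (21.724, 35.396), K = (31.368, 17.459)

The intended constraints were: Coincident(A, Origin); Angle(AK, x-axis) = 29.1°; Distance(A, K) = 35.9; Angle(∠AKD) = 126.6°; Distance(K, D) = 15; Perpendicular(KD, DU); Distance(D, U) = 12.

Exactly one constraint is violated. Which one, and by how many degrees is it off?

Perpendicular(KD, DU) — off by 7.30°.

A = (0.00, 0.00) ✓; AK at 29.10° ✓; |AK| = 35.90 ✓; ∠AKD = 126.6° ✓; |KD| = 15.00 ✓; ∠(KD, DU) = 82.70° ✗; |DU| = 12.00 ✓.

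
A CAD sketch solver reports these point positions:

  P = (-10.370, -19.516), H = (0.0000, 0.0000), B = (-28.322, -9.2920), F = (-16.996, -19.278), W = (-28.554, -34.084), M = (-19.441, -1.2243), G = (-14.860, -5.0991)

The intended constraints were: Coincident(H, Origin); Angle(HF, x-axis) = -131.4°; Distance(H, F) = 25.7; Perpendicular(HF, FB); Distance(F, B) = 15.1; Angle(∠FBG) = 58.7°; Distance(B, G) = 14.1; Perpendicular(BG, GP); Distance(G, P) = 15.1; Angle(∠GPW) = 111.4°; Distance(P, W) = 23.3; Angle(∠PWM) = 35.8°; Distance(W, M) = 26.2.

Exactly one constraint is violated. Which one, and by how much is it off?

Distance(W, M) = 26.2 — off by 7.90.

H = (0.00, 0.00) ✓; HF at -131.4° ✓; |HF| = 25.70 ✓; ∠(HF, FB) = 90.00° ✓; |FB| = 15.10 ✓; ∠FBG = 58.70° ✓; |BG| = 14.10 ✓; ∠(BG, GP) = 90.00° ✓; |GP| = 15.10 ✓; ∠GPW = 111.4° ✓; |PW| = 23.30 ✓; ∠PWM = 35.80° ✓; |WM| = 34.10 ✗.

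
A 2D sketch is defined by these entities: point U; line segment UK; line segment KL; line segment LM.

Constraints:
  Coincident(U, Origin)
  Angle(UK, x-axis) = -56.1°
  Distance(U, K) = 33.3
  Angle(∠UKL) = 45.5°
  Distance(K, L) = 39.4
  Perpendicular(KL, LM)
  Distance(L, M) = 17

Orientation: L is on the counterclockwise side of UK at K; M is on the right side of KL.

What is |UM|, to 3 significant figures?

43.8

U is at the origin; UK runs at -56.1° with length 33.3, so K = 33.3·(cos -56.1°, sin -56.1°) = (18.6, -27.6). ∠UKL = 45.5°, so KL runs at -56.1° + (180° − 45.5°) = 78.4° from the x-axis; with |KL| = 39.4, L = K + 39.4·(cos 78.4°, sin 78.4°) = (26.5, 11.0). The perpendicularity gives LM at right angles to KL; with |LM| = 17.0 on the right of KL, M = L + 17.0·(0.980, -0.201) = (43.1, 7.54). Then |UM| = |M − U| = 43.8.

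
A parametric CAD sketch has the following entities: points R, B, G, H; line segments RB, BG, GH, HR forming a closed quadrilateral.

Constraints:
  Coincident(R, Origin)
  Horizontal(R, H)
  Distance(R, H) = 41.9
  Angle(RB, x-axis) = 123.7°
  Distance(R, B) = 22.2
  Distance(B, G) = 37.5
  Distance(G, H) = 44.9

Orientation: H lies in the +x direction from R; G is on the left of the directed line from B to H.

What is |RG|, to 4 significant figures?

43.26

Checks: |BG| = 37.50 ✓; |GH| = 44.90 ✓.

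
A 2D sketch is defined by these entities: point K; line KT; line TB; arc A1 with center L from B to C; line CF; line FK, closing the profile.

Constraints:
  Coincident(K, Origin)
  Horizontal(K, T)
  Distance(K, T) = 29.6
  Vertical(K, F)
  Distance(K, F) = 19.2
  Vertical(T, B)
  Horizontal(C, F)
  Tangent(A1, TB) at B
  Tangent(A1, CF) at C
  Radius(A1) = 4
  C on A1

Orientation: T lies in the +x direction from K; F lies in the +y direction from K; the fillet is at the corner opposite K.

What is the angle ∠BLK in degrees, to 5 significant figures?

149.30°

K is at the origin; K and T share the same y with |KT| = 29.6 and T on the +x side, so T = (29.600, 0.0000). K and F share the same x with |KF| = 19.2 and F on the +y side, so F = (0.0000, 19.200). The virtual corner opposite K is at (29.600, 19.200). Tangency of A1 to TB means the radius LB is perpendicular to TB and the tangent condition forces LC to be normal to CF, with radius 4.0, so the center L sits 4.0 in from both sides at L = (25.600, 15.200). That places the tangent points at B = (29.600, 15.200) on TB and C = (25.600, 19.200) on CF. Then cos ∠BLK = LB·LK / (|LB||LK|), giving 149.30°.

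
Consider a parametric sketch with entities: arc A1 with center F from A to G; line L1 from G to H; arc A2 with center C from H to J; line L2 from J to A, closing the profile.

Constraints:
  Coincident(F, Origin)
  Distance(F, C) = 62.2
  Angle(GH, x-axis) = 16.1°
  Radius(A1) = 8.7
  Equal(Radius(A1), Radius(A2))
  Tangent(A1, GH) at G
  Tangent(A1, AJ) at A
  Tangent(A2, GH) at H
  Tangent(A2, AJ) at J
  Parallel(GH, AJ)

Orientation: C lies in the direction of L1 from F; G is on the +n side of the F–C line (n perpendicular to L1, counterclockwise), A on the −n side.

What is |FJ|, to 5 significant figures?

62.805

The slot axis is L1's direction at 16.1°, so u = (cos 16.1°, sin 16.1°) = (0.96078, 0.27731) and n = (−sin 16.1°, cos 16.1°) = (-0.27731, 0.96078). F is at the origin and C lies 62.2 along u from F, so C = 62.2·u = (59.760, 17.249). Tangency of A1 to both parallel lines with radius 8.7 puts G and A at F ± 8.7·n: G = (-2.4126, 8.3588), A = (2.4126, -8.3588). Equal radii place H and J the same way about C: H = C + 8.7·n = (57.348, 25.608), J = C − 8.7·n = (62.173, 8.8902). Then |FJ| = |J − F| = 62.805.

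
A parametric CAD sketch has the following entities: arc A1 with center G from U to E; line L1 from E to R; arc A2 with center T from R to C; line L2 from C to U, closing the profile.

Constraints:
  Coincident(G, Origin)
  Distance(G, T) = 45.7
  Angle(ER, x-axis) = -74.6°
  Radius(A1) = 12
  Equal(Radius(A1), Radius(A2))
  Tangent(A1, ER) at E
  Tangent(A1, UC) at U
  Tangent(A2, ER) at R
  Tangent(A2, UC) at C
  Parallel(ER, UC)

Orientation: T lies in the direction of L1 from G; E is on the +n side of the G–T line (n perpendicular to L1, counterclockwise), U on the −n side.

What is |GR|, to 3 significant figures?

47.2

The slot axis is L1's direction at -74.6°, so u = (cos -74.6°, sin -74.6°) = (0.266, -0.964) and n = (−sin -74.6°, cos -74.6°) = (0.964, 0.266). G is at the origin and T lies 45.7 along u from G, so T = 45.7·u = (12.1, -44.1). Tangency of A1 to both parallel lines with radius 12.0 puts E and U at G ± 12.0·n: E = (11.6, 3.19), U = (-11.6, -3.19). Equal radii place R and C the same way about T: R = T + 12.0·n = (23.7, -40.9), C = T − 12.0·n = (0.567, -47.2). Then |GR| = |R − G| = 47.2.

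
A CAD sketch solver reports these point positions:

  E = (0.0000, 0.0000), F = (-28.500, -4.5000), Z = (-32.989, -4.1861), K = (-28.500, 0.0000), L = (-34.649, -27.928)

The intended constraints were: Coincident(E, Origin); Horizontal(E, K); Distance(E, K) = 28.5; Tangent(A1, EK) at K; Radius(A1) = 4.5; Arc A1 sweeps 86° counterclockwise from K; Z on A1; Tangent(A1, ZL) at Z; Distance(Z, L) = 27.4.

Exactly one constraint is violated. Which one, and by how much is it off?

Distance(Z, L) = 27.4 — off by 3.60.

E = (0.00, 0.00) ✓; E.y = 0.00, K.y = 0.00 ✓; |EK| = 28.50 ✓; ∠(FK, KE) = 90.00° ✓; |FK| = 4.500 ✓; bearing(F→Z) − bearing(F→K) = 86.00° ✓; |FZ| = 4.500 ✓; ∠(FZ, ZL) = 90.00° ✓; |ZL| = 23.80 ✗.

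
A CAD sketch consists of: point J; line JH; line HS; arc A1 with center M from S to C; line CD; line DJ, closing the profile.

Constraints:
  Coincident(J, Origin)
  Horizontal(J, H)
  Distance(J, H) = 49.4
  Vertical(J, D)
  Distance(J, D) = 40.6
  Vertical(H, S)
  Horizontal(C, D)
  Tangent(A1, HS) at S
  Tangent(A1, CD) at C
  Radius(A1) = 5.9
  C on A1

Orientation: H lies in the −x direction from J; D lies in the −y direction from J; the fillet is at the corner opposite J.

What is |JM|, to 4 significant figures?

55.64

J and D share the same x with |JD| = 40.6 and D on the −y side, so D = (0.000, -40.60). The virtual corner opposite J is at (-49.40, -40.60). A1 meets HS tangentially, so MS is at right angles to HS and tangency of A1 to CD means the radius MC is perpendicular to CD, with radius 5.9, so the center M sits 5.9 in from both sides at M = (-43.50, -34.70). Then |JM| = |M − J| = 55.64.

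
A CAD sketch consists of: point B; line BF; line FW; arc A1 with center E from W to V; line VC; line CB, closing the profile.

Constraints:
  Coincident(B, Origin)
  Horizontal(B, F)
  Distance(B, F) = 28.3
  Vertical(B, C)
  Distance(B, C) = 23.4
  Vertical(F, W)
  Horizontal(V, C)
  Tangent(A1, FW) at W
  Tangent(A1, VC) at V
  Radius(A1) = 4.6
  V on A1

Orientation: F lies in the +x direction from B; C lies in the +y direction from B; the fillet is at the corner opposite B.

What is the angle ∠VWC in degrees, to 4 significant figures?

35.77°

B is at the origin; B and F share the same y with |BF| = 28.3 and F on the +x side, so F = (28.30, 0.000). B and C share the same x with |BC| = 23.4 and C on the +y side, so C = (0.000, 23.40). The virtual corner opposite B is at (28.30, 23.40). A1 meets FW tangentially, so EW is at right angles to FW and tangency of A1 to VC means the radius EV is perpendicular to VC, with radius 4.6, so the center E sits 4.6 in from both sides at E = (23.70, 18.80). That places the tangent points at W = (28.30, 18.80) on FW and V = (23.70, 23.40) on VC. Then cos ∠VWC = WV·WC / (|WV||WC|), giving 35.77°.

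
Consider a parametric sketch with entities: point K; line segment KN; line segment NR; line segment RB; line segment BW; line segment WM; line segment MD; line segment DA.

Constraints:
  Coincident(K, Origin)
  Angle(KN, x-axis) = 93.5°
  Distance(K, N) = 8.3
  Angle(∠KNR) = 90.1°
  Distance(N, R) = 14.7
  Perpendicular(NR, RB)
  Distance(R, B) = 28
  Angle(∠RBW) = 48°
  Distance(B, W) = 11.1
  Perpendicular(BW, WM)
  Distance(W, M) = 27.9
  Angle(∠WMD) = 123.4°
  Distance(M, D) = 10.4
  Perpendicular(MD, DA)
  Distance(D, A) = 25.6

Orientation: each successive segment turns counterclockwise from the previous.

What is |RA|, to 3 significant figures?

31.6

K is at the origin; KN runs at 93.5° with length 8.3, so N = (-0.507, 8.28). ∠KNR = 90.1° gives NR at -177° from the x-axis; with |NR| = 14.7, R = (-15.2, 7.41). The perpendicularity gives RB at right angles to NR, so RB runs at -86.6°; with |RB| = 28.0, B = (-13.5, -20.5). ∠RBW = 48.0° gives BW at 45.4° from the x-axis; with |BW| = 11.1, W = (-5.73, -12.6). BW ⟂ WM, so WM runs at 135°; with |WM| = 27.9, M = (-25.6, 6.96). ∠WMD = 123.4° gives MD at -168° from the x-axis; with |MD| = 10.4, D = (-35.8, 4.79). MD ⟂ DA, so DA runs at -78.0°; with |DA| = 25.6, A = (-30.4, -20.2). Then |RA| = |A − R| = 31.6.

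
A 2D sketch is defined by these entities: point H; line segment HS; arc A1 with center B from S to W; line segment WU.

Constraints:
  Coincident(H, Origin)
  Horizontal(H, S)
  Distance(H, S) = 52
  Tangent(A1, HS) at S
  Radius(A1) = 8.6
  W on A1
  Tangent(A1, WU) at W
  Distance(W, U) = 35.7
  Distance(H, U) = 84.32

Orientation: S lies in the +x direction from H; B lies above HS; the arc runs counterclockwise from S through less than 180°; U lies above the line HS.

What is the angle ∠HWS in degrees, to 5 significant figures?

26.817°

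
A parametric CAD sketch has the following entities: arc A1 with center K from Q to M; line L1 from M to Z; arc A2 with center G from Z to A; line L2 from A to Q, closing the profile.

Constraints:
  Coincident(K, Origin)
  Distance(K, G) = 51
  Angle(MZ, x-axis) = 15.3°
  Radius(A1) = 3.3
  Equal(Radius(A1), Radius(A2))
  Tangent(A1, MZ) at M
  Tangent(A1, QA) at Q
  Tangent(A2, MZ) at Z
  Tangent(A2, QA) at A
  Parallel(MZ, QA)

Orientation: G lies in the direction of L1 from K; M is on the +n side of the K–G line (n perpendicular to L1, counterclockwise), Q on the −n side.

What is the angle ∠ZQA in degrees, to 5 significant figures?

7.3738°

The slot axis is L1's direction at 15.3°, so u = (cos 15.3°, sin 15.3°) = (0.96456, 0.26387) and n = (−sin 15.3°, cos 15.3°) = (-0.26387, 0.96456). K is at the origin and G lies 51.0 along u from K, so G = 51.0·u = (49.192, 13.458). Tangency of A1 to both parallel lines with radius 3.3 puts M and Q at K ± 3.3·n: M = (-0.87078, 3.1830), Q = (0.87078, -3.1830). Equal radii place Z and A the same way about G: Z = G + 3.3·n = (48.322, 16.641), A = G − 3.3·n = (50.063, 10.274). Then cos ∠ZQA = QZ·QA / (|QZ||QA|), giving 7.3738°.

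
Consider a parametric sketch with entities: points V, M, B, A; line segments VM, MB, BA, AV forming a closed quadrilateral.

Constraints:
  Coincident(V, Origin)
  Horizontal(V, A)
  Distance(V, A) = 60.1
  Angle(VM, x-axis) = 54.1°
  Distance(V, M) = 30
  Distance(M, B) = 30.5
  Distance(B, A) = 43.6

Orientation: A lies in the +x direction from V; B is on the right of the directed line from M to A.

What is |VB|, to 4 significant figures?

18.04

Checks: |MB| = 30.50 ✓; |BA| = 43.60 ✓.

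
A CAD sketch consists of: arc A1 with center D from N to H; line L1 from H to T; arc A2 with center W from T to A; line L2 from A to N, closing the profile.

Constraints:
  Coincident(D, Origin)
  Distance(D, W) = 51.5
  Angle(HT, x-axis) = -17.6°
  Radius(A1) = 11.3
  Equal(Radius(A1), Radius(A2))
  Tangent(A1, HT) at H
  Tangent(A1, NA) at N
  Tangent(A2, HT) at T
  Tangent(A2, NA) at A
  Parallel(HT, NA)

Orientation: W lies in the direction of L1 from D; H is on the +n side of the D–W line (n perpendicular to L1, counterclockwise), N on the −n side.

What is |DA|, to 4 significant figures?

52.73

The slot axis is L1's direction at -17.6°, so u = (cos -17.6°, sin -17.6°) = (0.9532, -0.3024) and n = (−sin -17.6°, cos -17.6°) = (0.3024, 0.9532). D is at the origin and W lies 51.5 along u from D, so W = 51.5·u = (49.09, -15.57). Tangency of A1 to both parallel lines with radius 11.3 puts H and N at D ± 11.3·n: H = (3.417, 10.77), N = (-3.417, -10.77). Equal radii place T and A the same way about W: T = W + 11.3·n = (52.51, -4.801), A = W − 11.3·n = (45.67, -26.34). Then |DA| = |A − D| = 52.73.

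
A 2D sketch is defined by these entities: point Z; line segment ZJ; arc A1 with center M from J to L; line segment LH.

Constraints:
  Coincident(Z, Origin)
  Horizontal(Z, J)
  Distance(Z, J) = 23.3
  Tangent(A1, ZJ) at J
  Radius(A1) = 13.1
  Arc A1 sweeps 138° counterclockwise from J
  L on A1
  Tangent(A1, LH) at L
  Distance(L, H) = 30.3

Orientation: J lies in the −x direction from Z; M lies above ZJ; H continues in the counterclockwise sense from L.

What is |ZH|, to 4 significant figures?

56.84

On A1, J sits at bearing -90° from M; a 138° counterclockwise sweep puts L at bearing 48°, so L = M + 13.1·(cos 48°, sin 48°) = (-14.53, 22.84). Tangency of A1 to LH means the radius ML is perpendicular to LH, so LH runs along (−sin 48°, cos 48°); with |LH| = 30.3, H = (-37.05, 43.11). Then |ZH| = |H − Z| = 56.84.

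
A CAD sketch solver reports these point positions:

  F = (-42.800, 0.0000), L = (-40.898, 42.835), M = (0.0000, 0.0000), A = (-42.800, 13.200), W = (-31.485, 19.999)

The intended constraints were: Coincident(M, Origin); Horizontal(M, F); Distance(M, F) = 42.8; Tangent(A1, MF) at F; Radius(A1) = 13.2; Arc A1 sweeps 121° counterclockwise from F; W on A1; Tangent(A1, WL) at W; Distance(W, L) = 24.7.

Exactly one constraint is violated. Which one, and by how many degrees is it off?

Tangent(A1, WL) at W — off by 8.60°.

M = (0.00, 0.00) ✓; M.y = 0.00, F.y = 0.00 ✓; |MF| = 42.80 ✓; ∠(AF, FM) = 90.00° ✓; |AF| = 13.20 ✓; bearing(A→W) − bearing(A→F) = 121.0° ✓; |AW| = 13.20 ✓; ∠(AW, WL) = 98.60° ✗; |WL| = 24.70 ✓.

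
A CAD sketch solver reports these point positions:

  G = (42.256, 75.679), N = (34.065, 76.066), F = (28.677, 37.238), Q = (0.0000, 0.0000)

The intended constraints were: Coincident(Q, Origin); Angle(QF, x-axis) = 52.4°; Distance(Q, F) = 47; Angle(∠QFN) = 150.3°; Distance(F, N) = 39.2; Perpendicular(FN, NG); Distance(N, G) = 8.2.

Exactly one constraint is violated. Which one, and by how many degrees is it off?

Perpendicular(FN, NG) — off by 5.20°.

Q = (0.00, 0.00) ✓; QF at 52.40° ✓; |QF| = 47.00 ✓; ∠QFN = 150.3° ✓; |FN| = 39.20 ✓; ∠(FN, NG) = 84.80° ✗; |NG| = 8.200 ✓.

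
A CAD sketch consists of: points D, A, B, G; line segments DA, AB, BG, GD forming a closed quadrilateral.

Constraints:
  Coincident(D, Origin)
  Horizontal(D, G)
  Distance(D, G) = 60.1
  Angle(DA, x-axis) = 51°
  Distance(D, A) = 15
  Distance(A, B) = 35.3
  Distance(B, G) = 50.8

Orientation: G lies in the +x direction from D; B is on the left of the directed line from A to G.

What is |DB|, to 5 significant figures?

50.272

D is at the origin; DG is horizontal with |DG| = 60.1 and G in +x, so G = (60.1, 0). DA runs at 51.0° with |DA| = 15.0, so A = (9.4398, 11.657). B is determined by |AB| = 35.3 and |BG| = 50.8 together: it lies at the intersection of circle(A, 35.3) and circle(G, 50.8). With |AG| = 51.984, the foot of the radical line on AG is 13.156 from A and the perpendicular offset is √(35.3² − 13.156²) = 32.757. Taking the left-of-AG solution: B = (29.606, 40.630).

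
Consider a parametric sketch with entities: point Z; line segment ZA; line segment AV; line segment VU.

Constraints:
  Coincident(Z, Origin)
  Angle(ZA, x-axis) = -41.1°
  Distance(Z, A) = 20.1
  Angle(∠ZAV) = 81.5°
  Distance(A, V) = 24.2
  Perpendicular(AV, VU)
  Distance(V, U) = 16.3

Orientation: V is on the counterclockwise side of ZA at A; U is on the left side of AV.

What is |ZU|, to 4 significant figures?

21.53

∠ZAV = 81.5°, so AV runs at -41.1° + (180° − 81.5°) = 57.40° from the x-axis; with |AV| = 24.2, V = A + 24.2·(cos 57.40°, sin 57.40°) = (28.18, 7.174). AV is perpendicular to VU; with |VU| = 16.3 on the left of AV, U = V + 16.3·(-0.8425, 0.5388) = (14.45, 15.96). Then |ZU| = |U − Z| = 21.53.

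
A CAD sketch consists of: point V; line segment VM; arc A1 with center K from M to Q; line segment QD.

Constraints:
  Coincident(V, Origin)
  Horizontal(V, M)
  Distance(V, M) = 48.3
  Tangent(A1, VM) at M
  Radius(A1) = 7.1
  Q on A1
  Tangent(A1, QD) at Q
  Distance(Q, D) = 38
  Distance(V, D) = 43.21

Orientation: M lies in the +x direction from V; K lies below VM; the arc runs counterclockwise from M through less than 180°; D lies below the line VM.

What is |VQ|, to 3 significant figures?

42.3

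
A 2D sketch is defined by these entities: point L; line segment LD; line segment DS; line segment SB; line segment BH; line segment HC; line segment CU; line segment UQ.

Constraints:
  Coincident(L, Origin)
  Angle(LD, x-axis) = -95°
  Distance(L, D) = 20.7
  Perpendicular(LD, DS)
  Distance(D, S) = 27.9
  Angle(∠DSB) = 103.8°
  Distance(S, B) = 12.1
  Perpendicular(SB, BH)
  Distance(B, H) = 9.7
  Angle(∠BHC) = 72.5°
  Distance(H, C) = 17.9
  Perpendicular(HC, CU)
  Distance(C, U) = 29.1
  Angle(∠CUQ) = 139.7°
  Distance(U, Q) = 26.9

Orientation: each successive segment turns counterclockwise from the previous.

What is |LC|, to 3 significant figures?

33.3

L is at the origin; LD runs at -95.0° with length 20.7, so D = (-1.80, -20.6). LD is perpendicular to DS, so DS runs at -5.00°; with |DS| = 27.9, S = (26.0, -23.1). ∠DSB = 103.8° gives SB at 71.2° from the x-axis; with |SB| = 12.1, B = (29.9, -11.6). The perpendicularity gives BH at right angles to SB, so BH runs at 161°; with |BH| = 9.7, H = (20.7, -8.47). ∠BHC = 72.5° gives HC at -91.3° from the x-axis; with |HC| = 17.9, C = (20.3, -26.4). Then |LC| = |C − L| = 33.3.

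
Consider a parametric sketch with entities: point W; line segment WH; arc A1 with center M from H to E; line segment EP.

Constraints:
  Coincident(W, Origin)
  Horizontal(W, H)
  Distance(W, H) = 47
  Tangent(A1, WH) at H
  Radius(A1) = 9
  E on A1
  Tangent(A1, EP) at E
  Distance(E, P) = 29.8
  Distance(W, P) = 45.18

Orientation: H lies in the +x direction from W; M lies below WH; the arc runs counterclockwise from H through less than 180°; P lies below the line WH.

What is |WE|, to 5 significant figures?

38.944

W is at the origin; W and H share the same y with |WH| = 47.0 and H on the +x side, so H = (47.000, 0.0000). A1 meets WH tangentially, so MH is at right angles to WH, so M = H + (0, -9) = (47.000, -9.0000). Since ME ⟂ EP (tangency), |MP| = √(9.0² + 29.8²) = 31.129 regardless of where E sits on A1. So P lies on both circle(W, 45.18) and circle(M, 31.129); the below-WH intersection is P = (29.160, -34.510). E is the foot of the tangent from P: E = (38.448, -6.1947).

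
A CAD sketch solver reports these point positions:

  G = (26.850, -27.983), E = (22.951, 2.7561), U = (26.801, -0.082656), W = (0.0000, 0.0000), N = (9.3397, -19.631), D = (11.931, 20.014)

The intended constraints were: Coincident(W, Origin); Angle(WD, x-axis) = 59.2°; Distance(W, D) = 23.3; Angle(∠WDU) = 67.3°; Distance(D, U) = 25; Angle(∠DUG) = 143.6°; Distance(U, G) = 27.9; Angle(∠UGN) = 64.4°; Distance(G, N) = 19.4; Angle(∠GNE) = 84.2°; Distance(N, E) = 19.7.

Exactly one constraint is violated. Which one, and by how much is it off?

Distance(N, E) = 19.7 — off by 6.50.

W = (0.00, 0.00) ✓; WD at 59.20° ✓; |WD| = 23.30 ✓; ∠WDU = 67.30° ✓; |DU| = 25.00 ✓; ∠DUG = 143.6° ✓; |UG| = 27.90 ✓; ∠UGN = 64.40° ✓; |GN| = 19.40 ✓; ∠GNE = 84.20° ✓; |NE| = 26.20 ✗.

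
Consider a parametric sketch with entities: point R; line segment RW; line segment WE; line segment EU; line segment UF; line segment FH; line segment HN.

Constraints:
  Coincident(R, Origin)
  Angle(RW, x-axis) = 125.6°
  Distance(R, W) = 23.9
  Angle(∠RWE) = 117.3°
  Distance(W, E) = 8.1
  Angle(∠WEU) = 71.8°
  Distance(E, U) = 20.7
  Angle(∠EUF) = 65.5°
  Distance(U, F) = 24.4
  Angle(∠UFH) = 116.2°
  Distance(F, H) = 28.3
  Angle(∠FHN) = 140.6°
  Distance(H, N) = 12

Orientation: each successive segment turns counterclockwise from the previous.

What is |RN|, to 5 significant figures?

53.497

∠UFH = 116.2° gives FH at 114.80° from the x-axis; with |FH| = 28.3, H = (-9.2067, 44.391). ∠FHN = 140.6° gives HN at 154.20° from the x-axis; with |HN| = 12.0, N = (-20.011, 49.614). Then |RN| = |N − R| = 53.497.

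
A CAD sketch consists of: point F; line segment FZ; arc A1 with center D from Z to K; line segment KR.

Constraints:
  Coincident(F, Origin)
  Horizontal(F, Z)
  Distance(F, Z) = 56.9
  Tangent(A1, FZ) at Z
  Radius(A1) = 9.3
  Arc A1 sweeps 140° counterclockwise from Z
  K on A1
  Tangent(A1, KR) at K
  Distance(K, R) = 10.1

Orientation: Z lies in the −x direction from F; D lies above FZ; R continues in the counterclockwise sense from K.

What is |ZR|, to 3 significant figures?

23.0

On A1, Z sits at bearing -90° from D; a 140° counterclockwise sweep puts K at bearing 50°, so K = D + 9.3·(cos 50°, sin 50°) = (-50.9, 16.4). Tangency of A1 to KR means the radius DK is perpendicular to KR, so KR runs along (−sin 50°, cos 50°); with |KR| = 10.1, R = (-58.7, 22.9). Then |ZR| = |R − Z| = 23.0.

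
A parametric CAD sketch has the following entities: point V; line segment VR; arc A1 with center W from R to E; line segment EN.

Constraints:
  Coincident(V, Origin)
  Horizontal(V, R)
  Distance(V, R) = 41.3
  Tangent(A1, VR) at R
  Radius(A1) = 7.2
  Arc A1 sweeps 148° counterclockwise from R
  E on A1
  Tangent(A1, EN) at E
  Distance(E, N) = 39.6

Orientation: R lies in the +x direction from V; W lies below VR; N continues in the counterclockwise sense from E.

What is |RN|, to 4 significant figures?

45.41

On A1, R sits at bearing 90° from W; a 148° counterclockwise sweep puts E at bearing 238°, so E = W + 7.2·(cos 238°, sin 238°) = (37.48, -13.31). A1 meets EN tangentially, so WE is at right angles to EN, so EN runs along (−sin 238°, cos 238°); with |EN| = 39.6, N = (71.07, -34.29). Then |RN| = |N − R| = 45.41.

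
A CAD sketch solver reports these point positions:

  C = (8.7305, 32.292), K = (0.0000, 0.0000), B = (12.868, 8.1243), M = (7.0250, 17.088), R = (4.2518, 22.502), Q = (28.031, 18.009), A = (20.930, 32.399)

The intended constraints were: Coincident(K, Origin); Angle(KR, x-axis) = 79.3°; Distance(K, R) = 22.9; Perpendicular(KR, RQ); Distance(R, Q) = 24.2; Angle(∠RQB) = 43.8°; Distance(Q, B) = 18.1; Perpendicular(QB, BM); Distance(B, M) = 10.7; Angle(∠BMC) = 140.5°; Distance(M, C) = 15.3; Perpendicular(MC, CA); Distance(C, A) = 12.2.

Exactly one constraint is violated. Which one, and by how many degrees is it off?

Perpendicular(MC, CA) — off by 6.90°.

K = (0.00, 0.00) ✓; KR at 79.30° ✓; |KR| = 22.90 ✓; ∠(KR, RQ) = 90.00° ✓; |RQ| = 24.20 ✓; ∠RQB = 43.80° ✓; |QB| = 18.10 ✓; ∠(QB, BM) = 90.00° ✓; |BM| = 10.70 ✓; ∠BMC = 140.5° ✓; |MC| = 15.30 ✓; ∠(MC, CA) = 83.10° ✗; |CA| = 12.20 ✓.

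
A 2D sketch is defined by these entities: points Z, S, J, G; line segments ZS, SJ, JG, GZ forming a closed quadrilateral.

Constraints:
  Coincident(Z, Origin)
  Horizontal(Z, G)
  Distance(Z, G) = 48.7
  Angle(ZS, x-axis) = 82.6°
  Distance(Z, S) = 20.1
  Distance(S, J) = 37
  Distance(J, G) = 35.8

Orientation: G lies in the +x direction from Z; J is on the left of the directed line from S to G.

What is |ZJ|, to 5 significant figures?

50.033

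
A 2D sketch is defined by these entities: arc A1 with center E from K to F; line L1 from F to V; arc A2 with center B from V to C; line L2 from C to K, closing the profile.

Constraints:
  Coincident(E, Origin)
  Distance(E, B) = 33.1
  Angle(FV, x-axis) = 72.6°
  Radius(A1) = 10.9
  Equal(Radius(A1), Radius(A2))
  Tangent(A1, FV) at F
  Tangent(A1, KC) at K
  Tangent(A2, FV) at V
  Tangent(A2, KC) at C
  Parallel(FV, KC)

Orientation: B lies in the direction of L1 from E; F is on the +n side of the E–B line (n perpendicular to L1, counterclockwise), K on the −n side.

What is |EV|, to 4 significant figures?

34.85

Tangency of A1 to both parallel lines with radius 10.9 puts F and K at E ± 10.9·n: F = (-10.40, 3.260), K = (10.40, -3.260). Equal radii place V and C the same way about B: V = B + 10.9·n = (-0.5030, 34.84), C = B − 10.9·n = (20.30, 28.33). Then |EV| = |V − E| = 34.85.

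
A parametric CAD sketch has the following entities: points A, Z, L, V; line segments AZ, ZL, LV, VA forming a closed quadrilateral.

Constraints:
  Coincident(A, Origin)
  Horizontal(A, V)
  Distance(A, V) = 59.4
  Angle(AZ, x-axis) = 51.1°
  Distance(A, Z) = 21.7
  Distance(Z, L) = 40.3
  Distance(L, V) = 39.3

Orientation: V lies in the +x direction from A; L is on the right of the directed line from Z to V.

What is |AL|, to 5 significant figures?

33.940

A is at the origin; A and V share the same y with |AV| = 59.4 and V in +x, so V = (59.4, 0). AZ runs at 51.1° with |AZ| = 21.7, so Z = (13.627, 16.888). L is determined by |ZL| = 40.3 and |LV| = 39.3 together: it lies at the intersection of circle(Z, 40.3) and circle(V, 39.3). With |ZV| = 48.789, the foot of the radical line on ZV is 25.210 from Z and the perpendicular offset is √(40.3² − 25.210²) = 31.441. Taking the right-of-ZV solution: L = (26.396, -21.336).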